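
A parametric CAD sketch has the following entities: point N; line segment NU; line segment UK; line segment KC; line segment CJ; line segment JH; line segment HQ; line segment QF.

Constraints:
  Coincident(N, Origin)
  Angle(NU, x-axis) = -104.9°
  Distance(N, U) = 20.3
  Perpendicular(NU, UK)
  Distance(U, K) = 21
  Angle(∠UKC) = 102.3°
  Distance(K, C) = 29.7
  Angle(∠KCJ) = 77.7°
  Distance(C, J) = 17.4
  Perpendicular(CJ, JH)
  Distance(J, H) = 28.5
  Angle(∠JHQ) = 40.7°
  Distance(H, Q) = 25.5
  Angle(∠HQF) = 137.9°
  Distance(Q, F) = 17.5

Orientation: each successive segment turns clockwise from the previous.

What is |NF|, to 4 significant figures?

31.20

N is at the origin; NU runs at -104.9° with length 20.3, so U = (-5.220, -19.62). NU ⟂ UK, so UK runs at 165.1°; with |UK| = 21.0, K = (-25.51, -14.22). ∠UKC = 102.3° gives KC at 87.40° from the x-axis; with |KC| = 29.7, C = (-24.17, 15.45). ∠KCJ = 77.7° gives CJ at -14.90° from the x-axis; with |CJ| = 17.4, J = (-7.351, 10.98). CJ ⟂ JH, so JH runs at -104.9°; with |JH| = 28.5, H = (-14.68, -16.56). ∠JHQ = 40.7° gives HQ at 115.8° from the x-axis; with |HQ| = 25.5, Q = (-25.78, 6.394). ∠HQF = 137.9° gives QF at 73.70° from the x-axis; with |QF| = 17.5, F = (-20.87, 23.19). Then |NF| = |F − N| = 31.20.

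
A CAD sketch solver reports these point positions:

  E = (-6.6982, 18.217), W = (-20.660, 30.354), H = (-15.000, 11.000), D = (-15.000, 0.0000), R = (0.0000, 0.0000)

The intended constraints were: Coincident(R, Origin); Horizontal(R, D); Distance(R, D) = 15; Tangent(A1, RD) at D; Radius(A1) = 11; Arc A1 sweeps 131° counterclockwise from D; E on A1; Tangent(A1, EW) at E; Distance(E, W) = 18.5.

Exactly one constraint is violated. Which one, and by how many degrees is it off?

Tangent(A1, EW) at E — off by 8.00°.

R = (0.00, 0.00) ✓; R.y = 0.00, D.y = 0.00 ✓; |RD| = 15.00 ✓; ∠(HD, DR) = 90.00° ✓; |HD| = 11.00 ✓; bearing(H→E) − bearing(H→D) = 131.0° ✓; |HE| = 11.00 ✓; ∠(HE, EW) = 82.00° ✗; |EW| = 18.50 ✓.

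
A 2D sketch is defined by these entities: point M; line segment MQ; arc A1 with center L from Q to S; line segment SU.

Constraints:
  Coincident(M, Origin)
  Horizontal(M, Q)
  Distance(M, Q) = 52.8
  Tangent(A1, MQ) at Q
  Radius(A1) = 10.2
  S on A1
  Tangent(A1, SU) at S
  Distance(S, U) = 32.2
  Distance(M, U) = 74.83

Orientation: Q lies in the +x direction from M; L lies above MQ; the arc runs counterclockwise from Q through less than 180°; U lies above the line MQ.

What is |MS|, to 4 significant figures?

63.89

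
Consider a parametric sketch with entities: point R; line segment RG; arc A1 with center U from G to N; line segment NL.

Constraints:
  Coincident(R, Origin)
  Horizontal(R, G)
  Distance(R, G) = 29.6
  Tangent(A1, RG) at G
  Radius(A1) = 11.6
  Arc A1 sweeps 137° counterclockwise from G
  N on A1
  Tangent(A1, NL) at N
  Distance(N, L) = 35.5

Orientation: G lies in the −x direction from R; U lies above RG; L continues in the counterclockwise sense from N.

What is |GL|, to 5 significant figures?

47.832

R is at the origin; RG is horizontal with |RG| = 29.6 and G on the −x side, so G = (-29.600, 0.0000). A1 meets RG tangentially, so UG is at right angles to RG, so U = G + (0, 11.6) = (-29.600, 11.600). On A1, G sits at bearing -90° from U; a 137° counterclockwise sweep puts N at bearing 47°, so N = U + 11.6·(cos 47°, sin 47°) = (-21.689, 20.084). Tangency of A1 to NL means the radius UN is perpendicular to NL, so NL runs along (−sin 47°, cos 47°); with |NL| = 35.5, L = (-47.652, 44.295). Then |GL| = |L − G| = 47.832.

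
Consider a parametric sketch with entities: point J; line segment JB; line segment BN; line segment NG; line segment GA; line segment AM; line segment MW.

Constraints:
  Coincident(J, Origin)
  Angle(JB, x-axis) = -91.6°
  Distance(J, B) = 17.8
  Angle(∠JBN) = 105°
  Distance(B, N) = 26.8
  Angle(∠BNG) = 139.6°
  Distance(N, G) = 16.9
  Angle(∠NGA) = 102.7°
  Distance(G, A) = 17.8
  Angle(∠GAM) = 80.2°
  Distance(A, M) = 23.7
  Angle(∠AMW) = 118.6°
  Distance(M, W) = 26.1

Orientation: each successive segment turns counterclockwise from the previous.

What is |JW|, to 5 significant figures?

37.325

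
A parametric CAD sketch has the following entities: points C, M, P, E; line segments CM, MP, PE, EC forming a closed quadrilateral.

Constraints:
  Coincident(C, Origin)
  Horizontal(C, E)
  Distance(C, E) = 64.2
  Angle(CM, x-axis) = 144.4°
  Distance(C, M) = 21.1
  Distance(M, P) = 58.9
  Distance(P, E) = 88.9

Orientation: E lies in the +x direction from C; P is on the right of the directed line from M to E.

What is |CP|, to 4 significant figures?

47.80

Checks: |MP| = 58.90 ✓; |PE| = 88.90 ✓.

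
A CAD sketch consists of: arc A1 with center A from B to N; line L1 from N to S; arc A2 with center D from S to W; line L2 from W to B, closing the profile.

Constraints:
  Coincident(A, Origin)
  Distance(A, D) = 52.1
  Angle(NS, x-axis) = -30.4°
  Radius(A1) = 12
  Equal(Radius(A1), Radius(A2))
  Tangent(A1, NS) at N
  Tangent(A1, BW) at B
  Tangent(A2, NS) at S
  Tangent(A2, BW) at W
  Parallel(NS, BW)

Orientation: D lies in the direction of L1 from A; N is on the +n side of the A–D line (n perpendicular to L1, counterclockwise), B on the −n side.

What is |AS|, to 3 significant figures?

53.5

The slot axis is L1's direction at -30.4°, so u = (cos -30.4°, sin -30.4°) = (0.863, -0.506) and n = (−sin -30.4°, cos -30.4°) = (0.506, 0.863). A is at the origin and D lies 52.1 along u from A, so D = 52.1·u = (44.9, -26.4). Tangency of A1 to both parallel lines with radius 12.0 puts N and B at A ± 12.0·n: N = (6.07, 10.4), B = (-6.07, -10.4). Equal radii place S and W the same way about D: S = D + 12.0·n = (51.0, -16.0), W = D − 12.0·n = (38.9, -36.7). Then |AS| = |S − A| = 53.5.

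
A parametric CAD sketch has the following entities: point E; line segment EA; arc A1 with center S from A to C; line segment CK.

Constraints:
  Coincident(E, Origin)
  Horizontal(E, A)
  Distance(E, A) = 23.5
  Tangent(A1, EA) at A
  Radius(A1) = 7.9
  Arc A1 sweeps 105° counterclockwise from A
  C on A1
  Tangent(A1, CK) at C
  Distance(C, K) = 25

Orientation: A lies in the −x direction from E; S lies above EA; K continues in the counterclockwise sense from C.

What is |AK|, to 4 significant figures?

34.11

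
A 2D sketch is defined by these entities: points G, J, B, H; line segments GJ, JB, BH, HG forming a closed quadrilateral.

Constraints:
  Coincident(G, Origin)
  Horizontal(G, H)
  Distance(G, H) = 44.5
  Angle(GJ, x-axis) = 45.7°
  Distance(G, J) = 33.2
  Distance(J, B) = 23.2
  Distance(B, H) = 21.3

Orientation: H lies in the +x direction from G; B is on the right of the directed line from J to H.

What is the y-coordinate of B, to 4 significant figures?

0.5610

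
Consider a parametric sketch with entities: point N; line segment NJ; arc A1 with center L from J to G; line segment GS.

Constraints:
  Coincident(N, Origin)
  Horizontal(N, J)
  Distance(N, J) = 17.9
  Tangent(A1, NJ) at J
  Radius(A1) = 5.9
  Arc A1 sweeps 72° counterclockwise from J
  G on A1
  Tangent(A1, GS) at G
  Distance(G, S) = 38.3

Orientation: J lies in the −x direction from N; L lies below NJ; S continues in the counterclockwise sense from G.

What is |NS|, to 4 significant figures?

53.76

N is at the origin; NJ is horizontal with |NJ| = 17.9 and J on the −x side, so J = (-17.90, 0.000). The tangent condition forces LJ to be normal to NJ, so L = J + (0, -5.9) = (-17.90, -5.900). On A1, J sits at bearing 90° from L; a 72° counterclockwise sweep puts G at bearing 162°, so G = L + 5.9·(cos 162°, sin 162°) = (-23.51, -4.077). Tangency of A1 to GS means the radius LG is perpendicular to GS, so GS runs along (−sin 162°, cos 162°); with |GS| = 38.3, S = (-35.35, -40.50). Then |NS| = |S − N| = 53.76.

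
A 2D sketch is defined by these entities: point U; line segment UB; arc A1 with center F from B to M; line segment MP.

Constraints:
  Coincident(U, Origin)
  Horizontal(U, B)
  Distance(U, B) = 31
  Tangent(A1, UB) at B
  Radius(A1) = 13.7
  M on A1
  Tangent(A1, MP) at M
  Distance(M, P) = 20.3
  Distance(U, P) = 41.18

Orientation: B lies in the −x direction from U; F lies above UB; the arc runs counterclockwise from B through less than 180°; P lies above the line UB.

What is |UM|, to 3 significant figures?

23.5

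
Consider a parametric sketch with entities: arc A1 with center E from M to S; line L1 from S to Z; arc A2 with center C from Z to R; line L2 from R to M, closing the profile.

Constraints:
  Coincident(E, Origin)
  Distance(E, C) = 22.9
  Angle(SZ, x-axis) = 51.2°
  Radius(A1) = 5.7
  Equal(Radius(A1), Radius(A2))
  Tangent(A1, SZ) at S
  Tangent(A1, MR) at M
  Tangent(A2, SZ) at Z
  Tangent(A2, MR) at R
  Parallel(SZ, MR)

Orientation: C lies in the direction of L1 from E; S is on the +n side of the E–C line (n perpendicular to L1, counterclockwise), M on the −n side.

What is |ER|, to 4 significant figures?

23.60

The slot axis is L1's direction at 51.2°, so u = (cos 51.2°, sin 51.2°) = (0.6266, 0.7793) and n = (−sin 51.2°, cos 51.2°) = (-0.7793, 0.6266). E is at the origin and C lies 22.9 along u from E, so C = 22.9·u = (14.35, 17.85). Tangency of A1 to both parallel lines with radius 5.7 puts S and M at E ± 5.7·n: S = (-4.442, 3.572), M = (4.442, -3.572). Equal radii place Z and R the same way about C: Z = C + 5.7·n = (9.907, 21.42), R = C − 5.7·n = (18.79, 14.28). Then |ER| = |R − E| = 23.60.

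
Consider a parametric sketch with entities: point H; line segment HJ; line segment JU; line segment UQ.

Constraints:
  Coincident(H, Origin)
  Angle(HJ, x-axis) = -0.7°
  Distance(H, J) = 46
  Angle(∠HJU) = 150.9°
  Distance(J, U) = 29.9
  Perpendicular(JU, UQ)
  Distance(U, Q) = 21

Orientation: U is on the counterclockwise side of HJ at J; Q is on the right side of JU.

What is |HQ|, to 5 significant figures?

82.427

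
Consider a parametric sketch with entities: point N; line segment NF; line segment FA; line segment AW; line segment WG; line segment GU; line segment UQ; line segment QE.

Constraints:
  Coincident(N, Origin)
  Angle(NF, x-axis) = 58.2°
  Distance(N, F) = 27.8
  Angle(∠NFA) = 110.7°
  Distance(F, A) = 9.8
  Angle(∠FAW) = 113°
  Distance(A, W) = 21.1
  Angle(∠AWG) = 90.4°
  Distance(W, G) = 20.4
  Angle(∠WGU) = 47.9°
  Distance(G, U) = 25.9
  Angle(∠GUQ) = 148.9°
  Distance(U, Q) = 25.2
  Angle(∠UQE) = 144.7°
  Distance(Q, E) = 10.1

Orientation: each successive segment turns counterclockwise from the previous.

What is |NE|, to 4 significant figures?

61.63

N is at the origin; NF runs at 58.2° with length 27.8, so F = (14.65, 23.63). ∠NFA = 110.7° gives FA at 127.5° from the x-axis; with |FA| = 9.8, A = (8.684, 31.40). ∠FAW = 113.0° gives AW at -165.5° from the x-axis; with |AW| = 21.1, W = (-11.74, 26.12). ∠AWG = 90.4° gives WG at -75.90° from the x-axis; with |WG| = 20.4, G = (-6.775, 6.333). ∠WGU = 47.9° gives GU at 56.20° from the x-axis; with |GU| = 25.9, U = (7.633, 27.86). ∠GUQ = 148.9° gives UQ at 87.30° from the x-axis; with |UQ| = 25.2, Q = (8.820, 53.03). ∠UQE = 144.7° gives QE at 122.6° from the x-axis; with |QE| = 10.1, E = (3.379, 61.54). Then |NE| = |E − N| = 61.63.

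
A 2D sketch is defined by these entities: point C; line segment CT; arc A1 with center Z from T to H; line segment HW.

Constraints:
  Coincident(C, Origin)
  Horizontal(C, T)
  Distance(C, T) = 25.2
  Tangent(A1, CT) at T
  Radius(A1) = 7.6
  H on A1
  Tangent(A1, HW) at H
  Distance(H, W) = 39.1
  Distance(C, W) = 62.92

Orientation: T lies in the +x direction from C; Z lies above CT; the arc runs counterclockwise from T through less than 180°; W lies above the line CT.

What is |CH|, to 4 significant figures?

32.35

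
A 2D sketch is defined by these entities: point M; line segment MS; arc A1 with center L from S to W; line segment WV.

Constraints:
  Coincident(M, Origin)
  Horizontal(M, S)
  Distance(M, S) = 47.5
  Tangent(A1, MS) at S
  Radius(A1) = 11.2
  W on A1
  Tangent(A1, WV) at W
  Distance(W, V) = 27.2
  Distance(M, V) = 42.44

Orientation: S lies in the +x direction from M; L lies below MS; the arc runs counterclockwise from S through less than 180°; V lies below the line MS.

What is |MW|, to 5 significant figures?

37.739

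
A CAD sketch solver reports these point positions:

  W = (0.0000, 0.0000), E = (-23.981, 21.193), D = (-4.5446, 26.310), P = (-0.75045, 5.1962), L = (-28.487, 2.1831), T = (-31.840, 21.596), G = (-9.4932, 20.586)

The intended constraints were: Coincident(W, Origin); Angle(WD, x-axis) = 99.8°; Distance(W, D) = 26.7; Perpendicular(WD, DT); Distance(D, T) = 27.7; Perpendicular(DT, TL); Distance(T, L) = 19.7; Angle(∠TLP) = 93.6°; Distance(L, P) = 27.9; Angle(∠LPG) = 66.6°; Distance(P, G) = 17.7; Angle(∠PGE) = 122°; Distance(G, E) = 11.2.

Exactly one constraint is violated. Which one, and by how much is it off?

Distance(G, E) = 11.2 — off by 3.30.

W = (0.00, 0.00) ✓; WD at 99.80° ✓; |WD| = 26.70 ✓; ∠(WD, DT) = 90.00° ✓; |DT| = 27.70 ✓; ∠(DT, TL) = 90.00° ✓; |TL| = 19.70 ✓; ∠TLP = 93.60° ✓; |LP| = 27.90 ✓; ∠LPG = 66.60° ✓; |PG| = 17.70 ✓; ∠PGE = 122.0° ✓; |GE| = 14.50 ✗.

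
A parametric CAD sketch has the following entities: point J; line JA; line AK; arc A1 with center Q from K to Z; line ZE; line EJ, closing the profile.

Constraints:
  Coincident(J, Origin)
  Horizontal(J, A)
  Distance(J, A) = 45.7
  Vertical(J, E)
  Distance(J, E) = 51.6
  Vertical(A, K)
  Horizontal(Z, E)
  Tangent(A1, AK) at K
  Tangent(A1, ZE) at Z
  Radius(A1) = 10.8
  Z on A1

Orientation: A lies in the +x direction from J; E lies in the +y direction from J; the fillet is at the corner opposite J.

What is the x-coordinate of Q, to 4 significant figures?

34.90

J is at the origin; JA is horizontal with |JA| = 45.7 and A on the +x side, so A = (45.70, 0.000). JE is vertical with |JE| = 51.6 and E on the +y side, so E = (0.000, 51.60). The virtual corner opposite J is at (45.70, 51.60). Tangency of A1 to AK means the radius QK is perpendicular to AK and since A1 is tangent to ZE there, QZ ⟂ ZE, with radius 10.8, so the center Q sits 10.8 in from both sides at Q = (34.90, 40.80). So Q.x = 34.90.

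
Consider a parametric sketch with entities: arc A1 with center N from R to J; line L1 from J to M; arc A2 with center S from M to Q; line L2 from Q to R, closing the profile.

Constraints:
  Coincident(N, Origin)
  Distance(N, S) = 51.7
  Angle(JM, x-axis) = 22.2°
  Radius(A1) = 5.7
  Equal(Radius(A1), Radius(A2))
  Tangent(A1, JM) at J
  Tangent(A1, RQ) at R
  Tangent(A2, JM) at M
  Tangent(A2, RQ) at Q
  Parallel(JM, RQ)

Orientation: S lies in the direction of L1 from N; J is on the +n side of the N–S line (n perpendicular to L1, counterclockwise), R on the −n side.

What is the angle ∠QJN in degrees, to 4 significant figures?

77.57°

The slot axis is L1's direction at 22.2°, so u = (cos 22.2°, sin 22.2°) = (0.9259, 0.3778) and n = (−sin 22.2°, cos 22.2°) = (-0.3778, 0.9259). N is at the origin and S lies 51.7 along u from N, so S = 51.7·u = (47.87, 19.53). Tangency of A1 to both parallel lines with radius 5.7 puts J and R at N ± 5.7·n: J = (-2.154, 5.277), R = (2.154, -5.277). Equal radii place M and Q the same way about S: M = S + 5.7·n = (45.71, 24.81), Q = S − 5.7·n = (50.02, 14.26). Then cos ∠QJN = JQ·JN / (|JQ||JN|), giving 77.57°.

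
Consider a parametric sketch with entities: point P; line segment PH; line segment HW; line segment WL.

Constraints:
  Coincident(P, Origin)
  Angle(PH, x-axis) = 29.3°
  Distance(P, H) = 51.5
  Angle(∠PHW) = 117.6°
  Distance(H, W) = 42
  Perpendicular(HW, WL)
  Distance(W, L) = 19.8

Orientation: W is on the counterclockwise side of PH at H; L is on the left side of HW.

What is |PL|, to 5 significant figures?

70.747

∠PHW = 117.6°, so HW runs at 29.3° + (180° − 117.6°) = 91.700° from the x-axis; with |HW| = 42.0, W = H + 42.0·(cos 91.700°, sin 91.700°) = (43.666, 67.185). HW ⟂ WL; with |WL| = 19.8 on the left of HW, L = W + 19.8·(-0.99956, -0.029666) = (23.874, 66.597). Then |PL| = |L − P| = 70.747.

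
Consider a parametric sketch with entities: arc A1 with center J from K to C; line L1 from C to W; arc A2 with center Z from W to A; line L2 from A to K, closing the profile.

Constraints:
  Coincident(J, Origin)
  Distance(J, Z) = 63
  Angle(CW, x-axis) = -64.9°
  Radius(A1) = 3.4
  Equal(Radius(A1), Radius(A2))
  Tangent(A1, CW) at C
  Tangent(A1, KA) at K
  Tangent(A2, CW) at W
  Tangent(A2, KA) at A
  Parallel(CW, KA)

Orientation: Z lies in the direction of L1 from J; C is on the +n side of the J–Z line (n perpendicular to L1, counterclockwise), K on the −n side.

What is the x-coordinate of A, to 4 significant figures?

23.65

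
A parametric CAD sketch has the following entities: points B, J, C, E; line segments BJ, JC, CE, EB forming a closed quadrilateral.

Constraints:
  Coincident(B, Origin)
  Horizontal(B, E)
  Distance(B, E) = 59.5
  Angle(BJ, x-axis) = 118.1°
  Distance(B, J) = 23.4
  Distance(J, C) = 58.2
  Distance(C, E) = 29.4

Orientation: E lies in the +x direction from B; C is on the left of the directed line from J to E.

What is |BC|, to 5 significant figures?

53.875

B is at the origin; BE is horizontal with |BE| = 59.5 and E in +x, so E = (59.5, 0). BJ runs at 118.1° with |BJ| = 23.4, so J = (-11.022, 20.642). C is determined by |JC| = 58.2 and |CE| = 29.4 together: it lies at the intersection of circle(J, 58.2) and circle(E, 29.4). With |JE| = 73.481, the foot of the radical line on JE is 53.907 from J and the perpendicular offset is √(58.2² − 53.907²) = 21.937. Taking the left-of-JE solution: C = (46.877, 26.552).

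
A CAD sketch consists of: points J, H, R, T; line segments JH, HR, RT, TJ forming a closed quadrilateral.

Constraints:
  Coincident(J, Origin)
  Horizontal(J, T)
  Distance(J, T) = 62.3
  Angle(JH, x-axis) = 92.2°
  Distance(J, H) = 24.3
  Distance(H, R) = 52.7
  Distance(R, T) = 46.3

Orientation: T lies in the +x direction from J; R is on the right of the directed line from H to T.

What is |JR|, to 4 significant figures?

32.00

J is at the origin; J and T share the same y with |JT| = 62.3 and T in +x, so T = (62.3, 0). JH runs at 92.2° with |JH| = 24.3, so H = (-0.9328, 24.28). R is determined by |HR| = 52.7 and |RT| = 46.3 together: it lies at the intersection of circle(H, 52.7) and circle(T, 46.3). With |HT| = 67.73, the foot of the radical line on HT is 38.54 from H and the perpendicular offset is √(52.7² − 38.54²) = 35.94. Taking the right-of-HT solution: R = (22.17, -23.09).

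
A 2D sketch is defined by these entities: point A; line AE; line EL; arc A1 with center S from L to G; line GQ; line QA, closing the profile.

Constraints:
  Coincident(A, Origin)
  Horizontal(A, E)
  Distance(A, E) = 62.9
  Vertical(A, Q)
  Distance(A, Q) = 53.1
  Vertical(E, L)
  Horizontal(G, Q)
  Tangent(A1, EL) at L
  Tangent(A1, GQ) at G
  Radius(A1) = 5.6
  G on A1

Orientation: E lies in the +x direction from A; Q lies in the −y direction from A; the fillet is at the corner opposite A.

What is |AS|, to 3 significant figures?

74.4

A is at the origin; A and E share the same y with |AE| = 62.9 and E on the +x side, so E = (62.9, 0.00). AQ is vertical with |AQ| = 53.1 and Q on the −y side, so Q = (0.00, -53.1). The virtual corner opposite A is at (62.9, -53.1). Since A1 is tangent to EL there, SL ⟂ EL and the tangent condition forces SG to be normal to GQ, with radius 5.6, so the center S sits 5.6 in from both sides at S = (57.3, -47.5). Then |AS| = |S − A| = 74.4.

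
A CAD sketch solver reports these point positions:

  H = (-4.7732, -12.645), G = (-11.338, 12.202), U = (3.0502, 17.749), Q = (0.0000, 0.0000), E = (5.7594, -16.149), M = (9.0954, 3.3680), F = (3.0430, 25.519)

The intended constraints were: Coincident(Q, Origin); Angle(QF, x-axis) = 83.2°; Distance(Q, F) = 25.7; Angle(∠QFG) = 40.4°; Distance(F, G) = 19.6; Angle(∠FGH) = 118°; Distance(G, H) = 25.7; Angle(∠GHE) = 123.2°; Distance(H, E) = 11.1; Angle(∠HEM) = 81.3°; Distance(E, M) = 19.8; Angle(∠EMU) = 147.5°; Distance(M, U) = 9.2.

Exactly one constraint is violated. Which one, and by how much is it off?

Distance(M, U) = 9.2 — off by 6.40.

Q = (0.00, 0.00) ✓; QF at 83.20° ✓; |QF| = 25.70 ✓; ∠QFG = 40.40° ✓; |FG| = 19.60 ✓; ∠FGH = 118.0° ✓; |GH| = 25.70 ✓; ∠GHE = 123.2° ✓; |HE| = 11.10 ✓; ∠HEM = 81.30° ✓; |EM| = 19.80 ✓; ∠EMU = 147.5° ✓; |MU| = 15.60 ✗.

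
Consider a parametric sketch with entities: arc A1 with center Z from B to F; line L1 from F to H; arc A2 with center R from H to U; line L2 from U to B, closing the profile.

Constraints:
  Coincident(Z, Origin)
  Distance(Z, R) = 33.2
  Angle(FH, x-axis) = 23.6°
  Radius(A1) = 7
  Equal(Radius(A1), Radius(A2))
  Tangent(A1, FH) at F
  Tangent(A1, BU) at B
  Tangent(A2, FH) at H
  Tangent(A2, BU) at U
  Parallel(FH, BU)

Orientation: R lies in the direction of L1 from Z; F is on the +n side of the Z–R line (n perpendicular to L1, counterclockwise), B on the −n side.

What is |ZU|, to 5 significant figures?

33.930

The slot axis is L1's direction at 23.6°, so u = (cos 23.6°, sin 23.6°) = (0.91636, 0.40035) and n = (−sin 23.6°, cos 23.6°) = (-0.40035, 0.91636). Z is at the origin and R lies 33.2 along u from Z, so R = 33.2·u = (30.423, 13.292). Tangency of A1 to both parallel lines with radius 7.0 puts F and B at Z ± 7.0·n: F = (-2.8024, 6.4145), B = (2.8024, -6.4145). Equal radii place H and U the same way about R: H = R + 7.0·n = (27.621, 19.706), U = R − 7.0·n = (33.226, 6.8770). Then |ZU| = |U − Z| = 33.930.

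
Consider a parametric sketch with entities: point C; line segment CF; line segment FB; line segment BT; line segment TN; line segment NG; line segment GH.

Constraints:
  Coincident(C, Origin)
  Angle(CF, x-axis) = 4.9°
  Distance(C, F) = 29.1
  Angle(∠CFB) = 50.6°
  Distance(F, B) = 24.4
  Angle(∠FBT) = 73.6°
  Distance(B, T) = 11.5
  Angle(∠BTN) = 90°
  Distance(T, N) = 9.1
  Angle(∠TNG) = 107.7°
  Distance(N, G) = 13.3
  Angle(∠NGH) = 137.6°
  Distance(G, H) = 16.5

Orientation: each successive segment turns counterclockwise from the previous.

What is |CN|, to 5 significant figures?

15.272

C is at the origin; CF runs at 4.9° with length 29.1, so F = (28.994, 2.4856). ∠CFB = 50.6° gives FB at 134.30° from the x-axis; with |FB| = 24.4, B = (11.952, 19.949). ∠FBT = 73.6° gives BT at -119.30° from the x-axis; with |BT| = 11.5, T = (6.3244, 9.9197). ∠BTN = 90.0° gives TN at -29.300° from the x-axis; with |TN| = 9.1, N = (14.260, 5.4664). Then |CN| = |N − C| = 15.272.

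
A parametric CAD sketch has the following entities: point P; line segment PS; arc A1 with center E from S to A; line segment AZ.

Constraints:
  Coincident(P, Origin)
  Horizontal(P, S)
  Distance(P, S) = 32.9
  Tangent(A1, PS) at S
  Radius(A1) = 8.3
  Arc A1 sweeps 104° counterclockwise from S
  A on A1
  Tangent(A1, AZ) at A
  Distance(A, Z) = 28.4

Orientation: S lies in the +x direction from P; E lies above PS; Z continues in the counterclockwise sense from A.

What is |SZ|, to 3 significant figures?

37.9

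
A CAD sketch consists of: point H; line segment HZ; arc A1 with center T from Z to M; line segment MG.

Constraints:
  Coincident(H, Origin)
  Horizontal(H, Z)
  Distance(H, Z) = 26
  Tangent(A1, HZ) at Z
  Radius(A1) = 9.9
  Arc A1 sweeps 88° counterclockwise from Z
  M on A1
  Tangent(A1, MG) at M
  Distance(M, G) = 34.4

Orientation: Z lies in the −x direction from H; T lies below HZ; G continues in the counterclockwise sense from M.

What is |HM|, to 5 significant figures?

37.144

H is at the origin; HZ is horizontal with |HZ| = 26.0 and Z on the −x side, so Z = (-26.000, 0.0000). Tangency of A1 to HZ means the radius TZ is perpendicular to HZ, so T = Z + (0, -9.9) = (-26.000, -9.9000). On A1, Z sits at bearing 90° from T; an 88° counterclockwise sweep puts M at bearing 178°, so M = T + 9.9·(cos 178°, sin 178°) = (-35.894, -9.5545). Then |HM| = |M − H| = 37.144.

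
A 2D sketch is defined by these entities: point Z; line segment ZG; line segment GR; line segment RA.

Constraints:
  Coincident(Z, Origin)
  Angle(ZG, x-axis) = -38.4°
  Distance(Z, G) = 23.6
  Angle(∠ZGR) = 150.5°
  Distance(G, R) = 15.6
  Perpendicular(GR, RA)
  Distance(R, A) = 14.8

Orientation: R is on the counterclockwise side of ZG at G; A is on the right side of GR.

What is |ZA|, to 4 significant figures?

44.77

Z is at the origin; ZG runs at -38.4° with length 23.6, so G = 23.6·(cos -38.4°, sin -38.4°) = (18.50, -14.66). ∠ZGR = 150.5°, so GR runs at -38.4° + (180° − 150.5°) = -8.900° from the x-axis; with |GR| = 15.6, R = G + 15.6·(cos -8.900°, sin -8.900°) = (33.91, -17.07). GR is perpendicular to RA; with |RA| = 14.8 on the right of GR, A = R + 14.8·(-0.1547, -0.9880) = (31.62, -31.69). Then |ZA| = |A − Z| = 44.77.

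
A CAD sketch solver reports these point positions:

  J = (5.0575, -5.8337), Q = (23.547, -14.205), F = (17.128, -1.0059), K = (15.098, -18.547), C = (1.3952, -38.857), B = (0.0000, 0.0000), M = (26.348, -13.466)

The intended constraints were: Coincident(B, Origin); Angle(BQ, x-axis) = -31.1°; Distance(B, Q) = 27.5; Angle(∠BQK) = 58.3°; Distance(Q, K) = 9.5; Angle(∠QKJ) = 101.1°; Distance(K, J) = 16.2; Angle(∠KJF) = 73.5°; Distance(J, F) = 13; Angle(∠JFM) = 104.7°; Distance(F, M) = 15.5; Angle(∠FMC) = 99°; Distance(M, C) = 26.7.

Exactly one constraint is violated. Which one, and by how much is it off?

Distance(M, C) = 26.7 — off by 8.90.

B = (0.00, 0.00) ✓; BQ at -31.10° ✓; |BQ| = 27.50 ✓; ∠BQK = 58.30° ✓; |QK| = 9.499 ✓; ∠QKJ = 101.1° ✓; |KJ| = 16.20 ✓; ∠KJF = 73.50° ✓; |JF| = 13.00 ✓; ∠JFM = 104.7° ✓; |FM| = 15.50 ✓; ∠FMC = 99.00° ✓; |MC| = 35.60 ✗.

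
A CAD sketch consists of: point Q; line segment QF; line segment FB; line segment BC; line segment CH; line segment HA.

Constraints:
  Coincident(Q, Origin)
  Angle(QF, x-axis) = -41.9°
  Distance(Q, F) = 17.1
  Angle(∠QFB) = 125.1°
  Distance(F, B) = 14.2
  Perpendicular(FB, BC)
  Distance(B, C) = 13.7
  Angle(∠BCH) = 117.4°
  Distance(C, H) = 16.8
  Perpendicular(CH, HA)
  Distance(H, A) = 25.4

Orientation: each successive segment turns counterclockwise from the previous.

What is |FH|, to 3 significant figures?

21.4

The perpendicularity gives BC at right angles to FB, so BC runs at 103°; with |BC| = 13.7, C = (23.5, 5.12). ∠BCH = 117.4° gives CH at 166° from the x-axis; with |CH| = 16.8, H = (7.21, 9.30). Then |FH| = |H − F| = 21.4.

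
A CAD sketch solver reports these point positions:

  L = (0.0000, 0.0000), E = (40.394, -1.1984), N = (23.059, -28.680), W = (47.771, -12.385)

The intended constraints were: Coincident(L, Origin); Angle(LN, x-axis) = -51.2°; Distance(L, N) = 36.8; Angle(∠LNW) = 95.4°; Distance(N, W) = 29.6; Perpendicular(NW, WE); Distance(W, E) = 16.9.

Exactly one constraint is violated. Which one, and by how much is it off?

Distance(W, E) = 16.9 — off by 3.50.

L = (0.00, 0.00) ✓; LN at -51.20° ✓; |LN| = 36.80 ✓; ∠LNW = 95.40° ✓; |NW| = 29.60 ✓; ∠(NW, WE) = 90.00° ✓; |WE| = 13.40 ✗.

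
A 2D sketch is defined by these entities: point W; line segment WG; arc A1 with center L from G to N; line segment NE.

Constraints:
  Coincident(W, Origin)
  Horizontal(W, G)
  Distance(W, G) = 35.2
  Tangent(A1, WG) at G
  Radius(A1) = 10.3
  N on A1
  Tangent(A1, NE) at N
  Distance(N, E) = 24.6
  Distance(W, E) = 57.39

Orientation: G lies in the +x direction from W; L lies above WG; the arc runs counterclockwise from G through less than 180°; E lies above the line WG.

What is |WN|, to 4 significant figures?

46.64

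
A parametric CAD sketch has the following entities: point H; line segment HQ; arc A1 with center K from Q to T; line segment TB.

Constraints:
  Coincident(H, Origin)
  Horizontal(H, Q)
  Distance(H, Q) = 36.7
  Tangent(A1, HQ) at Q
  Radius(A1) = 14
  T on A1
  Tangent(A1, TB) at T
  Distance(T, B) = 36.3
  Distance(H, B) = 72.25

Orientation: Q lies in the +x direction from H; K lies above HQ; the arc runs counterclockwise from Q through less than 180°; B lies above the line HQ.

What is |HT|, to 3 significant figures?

52.4

Checks: ∠(KQ, QH) = 90.00° ✓; |KT| = 14.00 ✓; ∠(KT, TB) = 90.00° ✓; |TB| = 36.30 ✓; |HB| = 72.25 ✓.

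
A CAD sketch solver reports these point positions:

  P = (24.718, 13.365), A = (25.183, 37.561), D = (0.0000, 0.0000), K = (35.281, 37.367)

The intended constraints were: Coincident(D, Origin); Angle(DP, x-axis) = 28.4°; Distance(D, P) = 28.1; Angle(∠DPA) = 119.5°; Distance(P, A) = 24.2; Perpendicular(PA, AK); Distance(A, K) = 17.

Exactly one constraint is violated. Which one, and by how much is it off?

Distance(A, K) = 17 — off by 6.90.

D = (0.00, 0.00) ✓; DP at 28.40° ✓; |DP| = 28.10 ✓; ∠DPA = 119.5° ✓; |PA| = 24.20 ✓; ∠(PA, AK) = 90.00° ✓; |AK| = 10.10 ✗.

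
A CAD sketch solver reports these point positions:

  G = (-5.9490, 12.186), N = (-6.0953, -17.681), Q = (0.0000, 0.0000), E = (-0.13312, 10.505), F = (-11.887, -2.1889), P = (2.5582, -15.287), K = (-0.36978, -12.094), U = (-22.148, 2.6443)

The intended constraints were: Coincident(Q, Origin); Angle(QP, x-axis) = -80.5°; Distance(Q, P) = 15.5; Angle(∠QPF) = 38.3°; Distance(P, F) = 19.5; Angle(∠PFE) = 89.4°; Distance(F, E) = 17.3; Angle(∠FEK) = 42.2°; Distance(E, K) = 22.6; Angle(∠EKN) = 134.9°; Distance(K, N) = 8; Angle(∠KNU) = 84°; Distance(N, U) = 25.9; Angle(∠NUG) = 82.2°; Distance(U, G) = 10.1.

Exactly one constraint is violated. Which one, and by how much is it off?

Distance(U, G) = 10.1 — off by 8.70.

Q = (0.00, 0.00) ✓; QP at -80.50° ✓; |QP| = 15.50 ✓; ∠QPF = 38.30° ✓; |PF| = 19.50 ✓; ∠PFE = 89.40° ✓; |FE| = 17.30 ✓; ∠FEK = 42.20° ✓; |EK| = 22.60 ✓; ∠EKN = 134.9° ✓; |KN| = 8.000 ✓; ∠KNU = 84.00° ✓; |NU| = 25.90 ✓; ∠NUG = 82.20° ✓; |UG| = 18.80 ✗.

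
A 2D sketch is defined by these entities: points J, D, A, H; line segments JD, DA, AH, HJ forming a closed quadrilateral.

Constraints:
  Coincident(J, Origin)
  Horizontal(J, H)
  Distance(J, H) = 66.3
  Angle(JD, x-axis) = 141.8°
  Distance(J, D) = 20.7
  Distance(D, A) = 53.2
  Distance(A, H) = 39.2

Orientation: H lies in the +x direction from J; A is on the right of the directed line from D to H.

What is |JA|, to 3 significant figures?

32.8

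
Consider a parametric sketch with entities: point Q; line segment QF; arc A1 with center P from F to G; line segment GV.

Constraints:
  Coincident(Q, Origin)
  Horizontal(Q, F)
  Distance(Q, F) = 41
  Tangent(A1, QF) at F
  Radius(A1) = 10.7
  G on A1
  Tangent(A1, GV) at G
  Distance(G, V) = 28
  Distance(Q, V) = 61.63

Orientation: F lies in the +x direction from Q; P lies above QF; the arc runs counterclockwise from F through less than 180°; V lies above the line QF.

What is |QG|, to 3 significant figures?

53.0

Checks: |PG| = 10.70 ✓; ∠(PG, GV) = 90.00° ✓; |GV| = 28.00 ✓; |QV| = 61.63 ✓.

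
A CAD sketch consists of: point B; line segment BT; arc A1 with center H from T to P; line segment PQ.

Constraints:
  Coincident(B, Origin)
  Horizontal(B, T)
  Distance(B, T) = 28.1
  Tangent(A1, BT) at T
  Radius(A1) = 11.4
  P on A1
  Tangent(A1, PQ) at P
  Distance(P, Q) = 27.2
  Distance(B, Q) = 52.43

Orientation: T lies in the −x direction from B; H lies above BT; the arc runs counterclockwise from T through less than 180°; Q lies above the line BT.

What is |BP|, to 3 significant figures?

25.6

Checks: |HP| = 11.40 ✓; ∠(HP, PQ) = 90.00° ✓; |PQ| = 27.20 ✓; |BQ| = 52.43 ✓.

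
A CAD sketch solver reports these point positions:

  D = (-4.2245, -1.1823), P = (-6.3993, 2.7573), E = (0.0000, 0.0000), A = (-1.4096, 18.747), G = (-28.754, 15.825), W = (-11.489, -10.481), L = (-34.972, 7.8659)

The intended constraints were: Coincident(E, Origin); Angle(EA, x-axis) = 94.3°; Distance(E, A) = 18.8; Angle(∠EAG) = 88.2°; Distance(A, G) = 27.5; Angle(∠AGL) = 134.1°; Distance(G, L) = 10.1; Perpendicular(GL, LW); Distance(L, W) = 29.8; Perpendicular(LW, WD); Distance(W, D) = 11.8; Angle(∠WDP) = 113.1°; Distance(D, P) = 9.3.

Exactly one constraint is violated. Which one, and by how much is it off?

Distance(D, P) = 9.3 — off by 4.80.

E = (0.00, 0.00) ✓; EA at 94.30° ✓; |EA| = 18.80 ✓; ∠EAG = 88.20° ✓; |AG| = 27.50 ✓; ∠AGL = 134.1° ✓; |GL| = 10.10 ✓; ∠(GL, LW) = 90.00° ✓; |LW| = 29.80 ✓; ∠(LW, WD) = 90.00° ✓; |WD| = 11.80 ✓; ∠WDP = 113.1° ✓; |DP| = 4.500 ✗.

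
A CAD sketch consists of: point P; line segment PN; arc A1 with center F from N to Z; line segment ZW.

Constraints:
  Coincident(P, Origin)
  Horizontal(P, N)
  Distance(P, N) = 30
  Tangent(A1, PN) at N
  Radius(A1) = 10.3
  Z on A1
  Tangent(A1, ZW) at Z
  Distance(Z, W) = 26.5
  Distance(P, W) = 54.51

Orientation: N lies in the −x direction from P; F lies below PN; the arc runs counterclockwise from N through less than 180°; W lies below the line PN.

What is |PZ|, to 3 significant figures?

41.6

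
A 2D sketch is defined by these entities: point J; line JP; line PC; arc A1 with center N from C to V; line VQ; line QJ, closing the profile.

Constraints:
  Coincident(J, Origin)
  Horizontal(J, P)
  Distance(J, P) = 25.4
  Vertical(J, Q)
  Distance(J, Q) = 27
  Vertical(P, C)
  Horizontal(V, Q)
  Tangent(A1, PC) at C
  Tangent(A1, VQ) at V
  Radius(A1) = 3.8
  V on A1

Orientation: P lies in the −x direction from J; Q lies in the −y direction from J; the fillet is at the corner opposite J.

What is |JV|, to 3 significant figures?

34.6

The virtual corner opposite J is at (-25.4, -27.0). Tangency of A1 to PC means the radius NC is perpendicular to PC and tangency of A1 to VQ means the radius NV is perpendicular to VQ, with radius 3.8, so the center N sits 3.8 in from both sides at N = (-21.6, -23.2). That places the tangent points at C = (-25.4, -23.2) on PC and V = (-21.6, -27.0) on VQ. Then |JV| = |V − J| = 34.6.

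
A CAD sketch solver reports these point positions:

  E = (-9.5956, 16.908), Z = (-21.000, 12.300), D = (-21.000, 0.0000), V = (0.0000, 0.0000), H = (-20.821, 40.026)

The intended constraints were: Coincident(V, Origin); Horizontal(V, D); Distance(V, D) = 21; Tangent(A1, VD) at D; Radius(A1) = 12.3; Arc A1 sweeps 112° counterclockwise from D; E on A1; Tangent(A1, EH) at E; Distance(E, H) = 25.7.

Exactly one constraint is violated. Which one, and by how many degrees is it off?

Tangent(A1, EH) at E — off by 3.90°.

V = (0.00, 0.00) ✓; V.y = 0.00, D.y = 0.00 ✓; |VD| = 21.00 ✓; ∠(ZD, DV) = 90.00° ✓; |ZD| = 12.30 ✓; bearing(Z→E) − bearing(Z→D) = 112.0° ✓; |ZE| = 12.30 ✓; ∠(ZE, EH) = 86.10° ✗; |EH| = 25.70 ✓.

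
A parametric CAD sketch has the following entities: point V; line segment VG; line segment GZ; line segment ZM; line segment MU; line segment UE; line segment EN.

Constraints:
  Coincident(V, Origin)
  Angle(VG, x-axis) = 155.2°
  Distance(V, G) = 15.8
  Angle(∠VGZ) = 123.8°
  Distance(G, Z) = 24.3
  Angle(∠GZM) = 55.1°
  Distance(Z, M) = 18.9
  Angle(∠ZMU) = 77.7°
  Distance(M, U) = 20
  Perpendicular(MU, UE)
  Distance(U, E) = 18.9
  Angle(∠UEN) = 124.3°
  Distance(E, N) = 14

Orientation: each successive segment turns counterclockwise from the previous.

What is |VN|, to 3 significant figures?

42.4

V is at the origin; VG runs at 155.2° with length 15.8, so G = (-14.3, 6.63). ∠VGZ = 123.8° gives GZ at -149° from the x-axis; with |GZ| = 24.3, Z = (-35.1, -6.03). ∠GZM = 55.1° gives ZM at -23.7° from the x-axis; with |ZM| = 18.9, M = (-17.8, -13.6). ∠ZMU = 77.7° gives MU at 78.6° from the x-axis; with |MU| = 20.0, U = (-13.8, 5.98). MU is perpendicular to UE, so UE runs at 169°; with |UE| = 18.9, E = (-32.4, 9.71). ∠UEN = 124.3° gives EN at -136° from the x-axis; with |EN| = 14.0, N = (-42.4, -0.0667). Then |VN| = |N − V| = 42.4.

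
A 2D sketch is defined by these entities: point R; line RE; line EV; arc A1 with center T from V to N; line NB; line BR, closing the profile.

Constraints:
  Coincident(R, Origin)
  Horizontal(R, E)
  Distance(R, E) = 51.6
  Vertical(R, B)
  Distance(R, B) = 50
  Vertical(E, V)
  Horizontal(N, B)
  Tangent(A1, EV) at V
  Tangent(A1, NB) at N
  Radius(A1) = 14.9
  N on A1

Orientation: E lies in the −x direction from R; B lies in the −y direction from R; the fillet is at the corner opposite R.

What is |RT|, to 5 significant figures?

50.783

RB is vertical with |RB| = 50.0 and B on the −y side, so B = (0.0000, -50.000). The virtual corner opposite R is at (-51.600, -50.000). The tangent condition forces TV to be normal to EV and since A1 is tangent to NB there, TN ⟂ NB, with radius 14.9, so the center T sits 14.9 in from both sides at T = (-36.700, -35.100). Then |RT| = |T − R| = 50.783.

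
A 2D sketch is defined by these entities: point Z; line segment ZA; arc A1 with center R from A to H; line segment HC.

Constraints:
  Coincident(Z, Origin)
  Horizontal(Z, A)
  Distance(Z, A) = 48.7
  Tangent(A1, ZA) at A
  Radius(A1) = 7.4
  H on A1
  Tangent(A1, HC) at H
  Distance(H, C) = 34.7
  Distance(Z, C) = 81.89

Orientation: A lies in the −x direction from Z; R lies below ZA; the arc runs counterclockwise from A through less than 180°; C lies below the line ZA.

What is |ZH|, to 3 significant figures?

54.5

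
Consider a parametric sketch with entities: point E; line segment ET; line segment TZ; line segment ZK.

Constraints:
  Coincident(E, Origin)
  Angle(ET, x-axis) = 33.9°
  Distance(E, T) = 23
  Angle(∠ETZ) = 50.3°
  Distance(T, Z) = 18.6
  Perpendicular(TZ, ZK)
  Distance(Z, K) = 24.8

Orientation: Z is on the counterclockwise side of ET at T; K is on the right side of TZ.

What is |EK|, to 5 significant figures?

42.676

E is at the origin; ET runs at 33.9° with length 23.0, so T = 23.0·(cos 33.9°, sin 33.9°) = (19.090, 12.828). ∠ETZ = 50.3°, so TZ runs at 33.9° + (180° − 50.3°) = 163.60° from the x-axis; with |TZ| = 18.6, Z = T + 18.6·(cos 163.60°, sin 163.60°) = (1.2470, 18.080). TZ is perpendicular to ZK; with |ZK| = 24.8 on the right of TZ, K = Z + 24.8·(0.28234, 0.95931) = (8.2491, 41.871). Then |EK| = |K − E| = 42.676.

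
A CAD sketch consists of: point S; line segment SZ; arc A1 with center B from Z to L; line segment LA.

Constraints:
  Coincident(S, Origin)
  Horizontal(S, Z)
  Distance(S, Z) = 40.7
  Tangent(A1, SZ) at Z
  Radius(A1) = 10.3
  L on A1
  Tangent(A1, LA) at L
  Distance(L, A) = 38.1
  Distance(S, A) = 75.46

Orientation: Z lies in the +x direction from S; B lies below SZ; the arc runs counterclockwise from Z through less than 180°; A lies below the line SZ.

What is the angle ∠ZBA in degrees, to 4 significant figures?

148.4°

Checks: ∠(BZ, ZS) = 90.00° ✓; |BZ| = 10.30 ✓; |BL| = 10.30 ✓; ∠(BL, LA) = 90.00° ✓; |LA| = 38.10 ✓; |SA| = 75.46 ✓.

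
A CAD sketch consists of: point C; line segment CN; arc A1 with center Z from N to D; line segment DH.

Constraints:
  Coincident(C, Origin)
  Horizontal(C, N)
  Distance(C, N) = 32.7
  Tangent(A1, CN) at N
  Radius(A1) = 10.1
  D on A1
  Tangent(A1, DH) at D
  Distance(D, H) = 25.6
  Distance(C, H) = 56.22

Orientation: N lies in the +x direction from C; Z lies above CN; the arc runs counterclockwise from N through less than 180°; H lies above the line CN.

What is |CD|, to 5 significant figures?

43.883

C is at the origin; CN is horizontal with |CN| = 32.7 and N on the +x side, so N = (32.700, 0.0000). A1 meets CN tangentially, so ZN is at right angles to CN, so Z = N + (0, 10.1) = (32.700, 10.100). Since ZD ⟂ DH (tangency), |ZH| = √(10.1² + 25.6²) = 27.520 regardless of where D sits on A1. So H lies on both circle(C, 56.22) and circle(Z, 27.520); the above-CN intersection is H = (43.754, 35.303). D is the foot of the tangent from H: D = (42.793, 9.7209).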